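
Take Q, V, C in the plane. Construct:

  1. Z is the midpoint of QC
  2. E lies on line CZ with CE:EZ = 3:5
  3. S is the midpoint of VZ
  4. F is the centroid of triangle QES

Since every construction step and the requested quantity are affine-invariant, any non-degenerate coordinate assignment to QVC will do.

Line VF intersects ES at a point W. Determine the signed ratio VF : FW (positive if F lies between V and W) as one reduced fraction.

VF:FW = -28/13

Assign Q = (0, 0), V = (1, 0), C = (0, 1) — the answer is frame-independent, so this choice is without loss of generality.
1. Z is the midpoint of QC ⇒ Z = (0, 1/2)
2. E lies on line CZ with CE:EZ = 3:5 ⇒ E = (0, 13/16)
3. S is the midpoint of VZ ⇒ S = (1/2, 1/4)
4. F is the centroid of triangle QES ⇒ F = (1/6, 17/48)
line VF meets ES at W = (31/56, 85/448)
F = V + t·(W−V) with t = 28/15, so VF:FW = 28/15:-13/15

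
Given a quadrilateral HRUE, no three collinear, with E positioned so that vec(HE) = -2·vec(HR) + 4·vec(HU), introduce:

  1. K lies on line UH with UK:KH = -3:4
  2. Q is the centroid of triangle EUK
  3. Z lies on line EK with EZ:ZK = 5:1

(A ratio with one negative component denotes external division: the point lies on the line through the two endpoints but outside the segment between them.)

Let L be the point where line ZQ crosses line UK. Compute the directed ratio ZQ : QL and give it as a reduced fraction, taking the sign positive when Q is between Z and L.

ZQ:QL = -1/2

Assign H = (0, 0), R = (1, 0), U = (0, 1), E = (-2, 4) — the answer is frame-independent, so this choice is without loss of generality.
1. K lies on line UH with UK:KH = -3:4 ⇒ K = (0, 4)
2. Q is the centroid of triangle EUK ⇒ Q = (-2/3, 3)
3. Z lies on line EK with EZ:ZK = 5:1 ⇒ Z = (-1/3, 4)
line ZQ meets UK at L = (0, 5)
Q = Z + t·(L−Z) with t = -1, so ZQ:QL = -1:2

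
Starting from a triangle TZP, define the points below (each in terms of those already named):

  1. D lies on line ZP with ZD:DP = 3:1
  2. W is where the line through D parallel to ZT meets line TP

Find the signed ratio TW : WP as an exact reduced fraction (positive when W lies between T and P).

TW:WP = 3

Work in coordinates with T = (0, 0), Z = (1, 0), P = (0, 1).
1. D lies on line ZP with ZD:DP = 3:1 ⇒ D = (1/4, 3/4)
2. W is where the line through D parallel to ZT meets line TP ⇒ W = (0, 3/4)
W = T + t·(P−T) with t = 3/4, so TW:WP = t:(1−t) = 3/4:1/4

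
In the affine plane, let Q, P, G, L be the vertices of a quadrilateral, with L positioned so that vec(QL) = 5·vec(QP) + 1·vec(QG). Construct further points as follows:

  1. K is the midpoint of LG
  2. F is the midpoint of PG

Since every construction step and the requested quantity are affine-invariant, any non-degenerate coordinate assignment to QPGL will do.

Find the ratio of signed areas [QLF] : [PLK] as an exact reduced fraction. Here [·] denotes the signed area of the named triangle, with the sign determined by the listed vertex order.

Work in coordinates with Q = (0, 0), P = (1, 0), G = (0, 1), L = (5, 1).
1. K is the midpoint of LG ⇒ K = (5/2, 1)
2. F is the midpoint of PG ⇒ F = (1/2, 1/2)
2·[QLF] = 2, 2·[PLK] = 5/2
[QLF]:[PLK] = 2:5/2 = 4/5

[QLF]:[PLK] = 4/5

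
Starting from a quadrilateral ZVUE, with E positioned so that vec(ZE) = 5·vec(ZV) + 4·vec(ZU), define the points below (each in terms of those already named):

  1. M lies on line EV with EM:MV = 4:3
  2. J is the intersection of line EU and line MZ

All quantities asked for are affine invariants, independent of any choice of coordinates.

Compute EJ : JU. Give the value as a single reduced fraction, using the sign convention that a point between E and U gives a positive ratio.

EJ:JU = -16/19

Work in coordinates with Z = (0, 0), V = (1, 0), U = (0, 1), E = (5, 4).
1. M lies on line EV with EM:MV = 4:3 ⇒ M = (19/7, 12/7)
2. J is the intersection of line EU and line MZ ⇒ J = (95/3, 20)
J = E + t·(U−E) with t = -16/3, so EJ:JU = t:(1−t) = -16/3:19/3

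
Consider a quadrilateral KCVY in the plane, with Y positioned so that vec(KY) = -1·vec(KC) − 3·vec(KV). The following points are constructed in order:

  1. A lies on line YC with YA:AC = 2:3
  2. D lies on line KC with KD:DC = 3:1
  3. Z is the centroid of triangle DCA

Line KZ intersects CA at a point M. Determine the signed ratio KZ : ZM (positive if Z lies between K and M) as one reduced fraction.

KZ:ZM = 11

Set K = (0, 0), C = (1, 0), V = (0, 1), Y = (-1, -3); any affine frame gives the same invariant.
1. A lies on line YC with YA:AC = 2:3 ⇒ A = (-1/5, -9/5)
2. D lies on line KC with KD:DC = 3:1 ⇒ D = (3/4, 0)
3. Z is the centroid of triangle DCA ⇒ Z = (31/60, -3/5)
line KZ meets CA at M = (31/55, -36/55)
Z = K + t·(M−K) with t = 11/12, so KZ:ZM = 11/12:1/12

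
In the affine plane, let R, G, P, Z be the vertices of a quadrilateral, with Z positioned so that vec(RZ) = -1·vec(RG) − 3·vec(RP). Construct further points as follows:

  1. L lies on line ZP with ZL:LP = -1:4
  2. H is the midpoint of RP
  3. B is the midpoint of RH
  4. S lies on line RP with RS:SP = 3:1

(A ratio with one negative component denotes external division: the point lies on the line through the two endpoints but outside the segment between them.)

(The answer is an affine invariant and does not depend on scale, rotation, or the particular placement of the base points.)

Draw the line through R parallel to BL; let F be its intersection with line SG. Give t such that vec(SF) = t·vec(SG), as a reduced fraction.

t = 12/67

Choose coordinates R = (0, 0), G = (1, 0), P = (0, 1), Z = (-1, -3).
1. L lies on line ZP with ZL:LP = -1:4 ⇒ L = (-4/3, -13/3)
2. H is the midpoint of RP ⇒ H = (0, 1/2)
3. B is the midpoint of RH ⇒ B = (0, 1/4)
4. S lies on line RP with RS:SP = 3:1 ⇒ S = (0, 3/4)
through R parallel to BL: direction (-4/3, -55/12); meets SG at F = (12/67, 165/268)
F = S + t·(G−S) with t = 12/67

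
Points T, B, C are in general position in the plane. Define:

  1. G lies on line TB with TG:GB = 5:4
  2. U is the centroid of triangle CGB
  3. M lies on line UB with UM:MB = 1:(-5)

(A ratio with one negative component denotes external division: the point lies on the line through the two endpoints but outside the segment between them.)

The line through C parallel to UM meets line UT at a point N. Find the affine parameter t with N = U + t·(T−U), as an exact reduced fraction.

t = -4/9

Assign T = (0, 0), B = (1, 0), C = (0, 1) — the answer is frame-independent, so this choice is without loss of generality.
1. G lies on line TB with TG:GB = 5:4 ⇒ G = (5/9, 0)
2. U is the centroid of triangle CGB ⇒ U = (14/27, 1/3)
3. M lies on line UB with UM:MB = 1:(-5) ⇒ M = (43/108, 5/12)
through C parallel to UM: direction (-13/108, 1/12); meets UT at N = (182/243, 13/27)
N = U + t·(T−U) with t = -4/9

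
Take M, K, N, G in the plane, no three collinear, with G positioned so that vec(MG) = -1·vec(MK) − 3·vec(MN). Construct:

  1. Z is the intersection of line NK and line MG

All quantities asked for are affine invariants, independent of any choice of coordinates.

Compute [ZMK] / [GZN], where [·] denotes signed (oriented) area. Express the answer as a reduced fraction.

[ZMK]:[GZN] = 3/5

Assign M = (0, 0), K = (1, 0), N = (0, 1), G = (-1, -3) — the answer is frame-independent, so this choice is without loss of generality.
1. Z is the intersection of line NK and line MG ⇒ Z = (1/4, 3/4)
2·[ZMK] = 3/4, 2·[GZN] = 5/4
[ZMK]:[GZN] = 3/4:5/4 = 3/5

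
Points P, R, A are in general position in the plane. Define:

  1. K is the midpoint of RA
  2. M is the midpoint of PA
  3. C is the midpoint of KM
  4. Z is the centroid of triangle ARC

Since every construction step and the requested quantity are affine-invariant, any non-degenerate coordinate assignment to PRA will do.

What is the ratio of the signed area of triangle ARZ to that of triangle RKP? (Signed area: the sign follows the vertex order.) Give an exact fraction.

[ARZ]:[RKP] = -1/6

Choose coordinates P = (0, 0), R = (1, 0), A = (0, 1).
1. K is the midpoint of RA ⇒ K = (1/2, 1/2)
2. M is the midpoint of PA ⇒ M = (0, 1/2)
3. C is the midpoint of KM ⇒ C = (1/4, 1/2)
4. Z is the centroid of triangle ARC ⇒ Z = (5/12, 1/2)
2·[ARZ] = -1/12, 2·[RKP] = 1/2
[ARZ]:[RKP] = -1/12:1/2 = -1/6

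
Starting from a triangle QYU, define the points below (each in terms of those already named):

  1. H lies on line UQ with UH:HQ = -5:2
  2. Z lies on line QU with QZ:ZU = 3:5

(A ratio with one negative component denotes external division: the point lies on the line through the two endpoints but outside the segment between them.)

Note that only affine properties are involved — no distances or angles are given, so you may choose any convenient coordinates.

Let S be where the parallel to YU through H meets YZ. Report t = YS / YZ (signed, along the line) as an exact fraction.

Choose coordinates Q = (0, 0), Y = (1, 0), U = (0, 1).
1. H lies on line UQ with UH:HQ = -5:2 ⇒ H = (0, -2/3)
2. Z lies on line QU with QZ:ZU = 3:5 ⇒ Z = (0, 3/8)
through H parallel to YU: direction (-1, 1); meets YZ at S = (-5/3, 1)
S = Y + t·(Z−Y) with t = 8/3

t = 8/3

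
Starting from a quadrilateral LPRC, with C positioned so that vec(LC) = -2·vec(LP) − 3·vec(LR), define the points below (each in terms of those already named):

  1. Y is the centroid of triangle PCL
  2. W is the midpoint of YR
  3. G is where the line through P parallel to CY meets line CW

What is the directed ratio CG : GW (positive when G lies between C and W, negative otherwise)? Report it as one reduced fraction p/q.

Choose coordinates L = (0, 0), P = (1, 0), R = (0, 1), C = (-2, -3).
1. Y is the centroid of triangle PCL ⇒ Y = (-1/3, -1)
2. W is the midpoint of YR ⇒ W = (-1/6, 0)
3. G is where the line through P parallel to CY meets line CW ⇒ G = (-27/8, -21/4)
G = C + t·(W−C) with t = -3/4, so CG:GW = t:(1−t) = -3/4:7/4

CG:GW = -3/7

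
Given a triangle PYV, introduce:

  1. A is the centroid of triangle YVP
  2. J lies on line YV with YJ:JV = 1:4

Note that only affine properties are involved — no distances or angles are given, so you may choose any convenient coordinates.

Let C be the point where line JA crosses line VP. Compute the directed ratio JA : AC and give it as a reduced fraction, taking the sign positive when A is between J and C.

JA:AC = 7/5

Work in coordinates with P = (0, 0), Y = (1, 0), V = (0, 1).
1. A is the centroid of triangle YVP ⇒ A = (1/3, 1/3)
2. J lies on line YV with YJ:JV = 1:4 ⇒ J = (4/5, 1/5)
line JA meets VP at C = (0, 3/7)
A = J + t·(C−J) with t = 7/12, so JA:AC = 7/12:5/12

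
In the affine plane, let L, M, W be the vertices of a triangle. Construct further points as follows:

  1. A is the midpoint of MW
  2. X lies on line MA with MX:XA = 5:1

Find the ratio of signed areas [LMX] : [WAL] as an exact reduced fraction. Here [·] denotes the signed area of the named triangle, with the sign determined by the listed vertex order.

Choose coordinates L = (0, 0), M = (1, 0), W = (0, 1).
1. A is the midpoint of MW ⇒ A = (1/2, 1/2)
2. X lies on line MA with MX:XA = 5:1 ⇒ X = (7/12, 5/12)
2·[LMX] = 5/12, 2·[WAL] = -1/2
[LMX]:[WAL] = 5/12:-1/2 = -5/6

[LMX]:[WAL] = -5/6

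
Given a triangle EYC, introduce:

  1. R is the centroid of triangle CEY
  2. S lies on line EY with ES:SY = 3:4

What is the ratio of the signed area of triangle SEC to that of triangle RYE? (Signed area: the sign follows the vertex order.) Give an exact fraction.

[SEC]:[RYE] = 9/7

Set E = (0, 0), Y = (1, 0), C = (0, 1); any affine frame gives the same invariant.
1. R is the centroid of triangle CEY ⇒ R = (1/3, 1/3)
2. S lies on line EY with ES:SY = 3:4 ⇒ S = (3/7, 0)
2·[SEC] = -3/7, 2·[RYE] = -1/3
[SEC]:[RYE] = -3/7:-1/3 = 9/7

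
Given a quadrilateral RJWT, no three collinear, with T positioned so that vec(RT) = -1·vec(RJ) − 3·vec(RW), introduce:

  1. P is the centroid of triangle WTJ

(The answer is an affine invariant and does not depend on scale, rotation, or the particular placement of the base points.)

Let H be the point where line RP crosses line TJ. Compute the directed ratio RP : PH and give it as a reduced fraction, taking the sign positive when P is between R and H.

RP:PH = 4/5

Choose coordinates R = (0, 0), J = (1, 0), W = (0, 1), T = (-1, -3).
1. P is the centroid of triangle WTJ ⇒ P = (0, -2/3)
line RP meets TJ at H = (0, -3/2)
P = R + t·(H−R) with t = 4/9, so RP:PH = 4/9:5/9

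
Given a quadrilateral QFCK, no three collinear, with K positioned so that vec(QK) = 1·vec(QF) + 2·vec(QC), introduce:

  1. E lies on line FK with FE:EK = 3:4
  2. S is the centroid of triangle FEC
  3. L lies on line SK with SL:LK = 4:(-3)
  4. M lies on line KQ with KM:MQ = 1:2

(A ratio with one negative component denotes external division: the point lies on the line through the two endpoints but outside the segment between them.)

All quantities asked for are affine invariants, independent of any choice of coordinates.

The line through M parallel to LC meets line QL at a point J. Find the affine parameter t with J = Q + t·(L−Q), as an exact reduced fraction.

Choose coordinates Q = (0, 0), F = (1, 0), C = (0, 1), K = (1, 2).
1. E lies on line FK with FE:EK = 3:4 ⇒ E = (1, 6/7)
2. S is the centroid of triangle FEC ⇒ S = (2/3, 13/21)
3. L lies on line SK with SL:LK = 4:(-3) ⇒ L = (2, 43/7)
4. M lies on line KQ with KM:MQ = 1:2 ⇒ M = (2/3, 4/3)
through M parallel to LC: direction (-2, -36/7); meets QL at J = (-16/21, -344/147)
J = Q + t·(L−Q) with t = -8/21

t = -8/21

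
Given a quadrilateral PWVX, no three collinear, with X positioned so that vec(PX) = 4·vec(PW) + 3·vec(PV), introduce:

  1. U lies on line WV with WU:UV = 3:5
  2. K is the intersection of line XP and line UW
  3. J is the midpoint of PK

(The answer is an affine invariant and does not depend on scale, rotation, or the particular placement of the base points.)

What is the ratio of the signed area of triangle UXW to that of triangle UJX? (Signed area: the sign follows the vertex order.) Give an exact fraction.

[UXW]:[UJX] = 84/13

Assign P = (0, 0), W = (1, 0), V = (0, 1), X = (4, 3) — the answer is frame-independent, so this choice is without loss of generality.
1. U lies on line WV with WU:UV = 3:5 ⇒ U = (5/8, 3/8)
2. K is the intersection of line XP and line UW ⇒ K = (4/7, 3/7)
3. J is the midpoint of PK ⇒ J = (2/7, 3/14)
2·[UXW] = -9/4, 2·[UJX] = -39/112
[UXW]:[UJX] = -9/4:-39/112 = 84/13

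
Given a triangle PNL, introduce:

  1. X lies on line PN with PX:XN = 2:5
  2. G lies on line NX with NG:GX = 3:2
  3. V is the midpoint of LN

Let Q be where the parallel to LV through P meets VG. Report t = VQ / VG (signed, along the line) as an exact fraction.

Assign P = (0, 0), N = (1, 0), L = (0, 1) — the answer is frame-independent, so this choice is without loss of generality.
1. X lies on line PN with PX:XN = 2:5 ⇒ X = (2/7, 0)
2. G lies on line NX with NG:GX = 3:2 ⇒ G = (4/7, 0)
3. V is the midpoint of LN ⇒ V = (1/2, 1/2)
through P parallel to LV: direction (1/2, -1/2); meets VG at Q = (2/3, -2/3)
Q = V + t·(G−V) with t = 7/3

t = 7/3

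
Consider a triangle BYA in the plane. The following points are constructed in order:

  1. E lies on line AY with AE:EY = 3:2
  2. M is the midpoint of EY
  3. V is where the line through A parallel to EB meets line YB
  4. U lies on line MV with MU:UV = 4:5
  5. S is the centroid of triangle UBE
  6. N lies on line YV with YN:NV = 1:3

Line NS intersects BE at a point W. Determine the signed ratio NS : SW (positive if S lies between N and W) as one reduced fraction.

Set B = (0, 0), Y = (1, 0), A = (0, 1); any affine frame gives the same invariant.
1. E lies on line AY with AE:EY = 3:2 ⇒ E = (3/5, 2/5)
2. M is the midpoint of EY ⇒ M = (4/5, 1/5)
3. V is where the line through A parallel to EB meets line YB ⇒ V = (-3/2, 0)
4. U lies on line MV with MU:UV = 4:5 ⇒ U = (-2/9, 1/9)
5. S is the centroid of triangle UBE ⇒ S = (17/135, 23/135)
6. N lies on line YV with YN:NV = 1:3 ⇒ N = (3/8, 0)
line NS meets BE at W = (207/1090, 69/545)
S = N + t·(W−N) with t = 109/81, so NS:SW = 109/81:-28/81

NS:SW = -109/28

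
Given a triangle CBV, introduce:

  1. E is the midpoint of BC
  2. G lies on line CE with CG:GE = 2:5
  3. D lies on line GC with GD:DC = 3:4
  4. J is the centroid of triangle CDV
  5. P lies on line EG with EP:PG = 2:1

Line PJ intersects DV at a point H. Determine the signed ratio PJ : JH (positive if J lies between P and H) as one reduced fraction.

Choose coordinates C = (0, 0), B = (1, 0), V = (0, 1).
1. E is the midpoint of BC ⇒ E = (1/2, 0)
2. G lies on line CE with CG:GE = 2:5 ⇒ G = (1/7, 0)
3. D lies on line GC with GD:DC = 3:4 ⇒ D = (4/49, 0)
4. J is the centroid of triangle CDV ⇒ J = (4/147, 1/3)
5. P lies on line EG with EP:PG = 2:1 ⇒ P = (11/42, 0)
line PJ meets DV at H = (520/8967, 53/183)
J = P + t·(H−P) with t = 61/53, so PJ:JH = 61/53:-8/53

PJ:JH = -61/8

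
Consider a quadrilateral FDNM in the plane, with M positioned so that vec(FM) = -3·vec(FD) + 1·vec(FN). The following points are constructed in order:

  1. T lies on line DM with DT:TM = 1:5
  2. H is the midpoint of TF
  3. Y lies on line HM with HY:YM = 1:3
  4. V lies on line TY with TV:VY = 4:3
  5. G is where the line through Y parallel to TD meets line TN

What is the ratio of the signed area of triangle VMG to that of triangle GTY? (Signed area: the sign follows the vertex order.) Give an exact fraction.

[VMG]:[GTY] = 6/7

Set F = (0, 0), D = (1, 0), N = (0, 1), M = (-3, 1); any affine frame gives the same invariant.
1. T lies on line DM with DT:TM = 1:5 ⇒ T = (1/3, 1/6)
2. H is the midpoint of TF ⇒ H = (1/6, 1/12)
3. Y lies on line HM with HY:YM = 1:3 ⇒ Y = (-5/8, 5/16)
4. V lies on line TY with TV:VY = 4:3 ⇒ V = (-3/14, 1/4)
5. G is where the line through Y parallel to TD meets line TN ⇒ G = (3/8, 1/16)
2·[VMG] = 9/112, 2·[GTY] = 3/32
[VMG]:[GTY] = 9/112:3/32 = 6/7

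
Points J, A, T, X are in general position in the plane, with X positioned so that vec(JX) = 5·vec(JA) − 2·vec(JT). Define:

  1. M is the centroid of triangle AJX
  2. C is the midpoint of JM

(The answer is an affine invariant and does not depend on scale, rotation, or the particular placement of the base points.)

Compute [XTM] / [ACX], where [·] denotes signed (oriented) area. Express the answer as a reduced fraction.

[XTM]:[ACX] = 7/4

Work in coordinates with J = (0, 0), A = (1, 0), T = (0, 1), X = (5, -2).
1. M is the centroid of triangle AJX ⇒ M = (2, -2/3)
2. C is the midpoint of JM ⇒ C = (1, -1/3)
2·[XTM] = 7/3, 2·[ACX] = 4/3
[XTM]:[ACX] = 7/3:4/3 = 7/4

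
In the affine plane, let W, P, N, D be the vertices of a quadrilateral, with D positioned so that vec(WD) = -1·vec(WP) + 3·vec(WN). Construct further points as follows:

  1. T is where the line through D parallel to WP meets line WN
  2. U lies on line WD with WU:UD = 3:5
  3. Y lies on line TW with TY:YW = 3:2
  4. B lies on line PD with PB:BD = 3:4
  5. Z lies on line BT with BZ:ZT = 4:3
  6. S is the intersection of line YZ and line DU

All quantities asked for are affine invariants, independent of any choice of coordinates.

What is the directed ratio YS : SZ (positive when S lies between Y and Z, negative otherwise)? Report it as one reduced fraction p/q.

Set W = (0, 0), P = (1, 0), N = (0, 1), D = (-1, 3); any affine frame gives the same invariant.
1. T is where the line through D parallel to WP meets line WN ⇒ T = (0, 3)
2. U lies on line WD with WU:UD = 3:5 ⇒ U = (-3/8, 9/8)
3. Y lies on line TW with TY:YW = 3:2 ⇒ Y = (0, 6/5)
4. B lies on line PD with PB:BD = 3:4 ⇒ B = (1/7, 9/7)
5. Z lies on line BT with BZ:ZT = 4:3 ⇒ Z = (3/49, 111/49)
6. S is the intersection of line YZ and line DU ⇒ S = (-1/17, 3/17)
S = Y + t·(Z−Y) with t = -49/51, so YS:SZ = t:(1−t) = -49/51:100/51

YS:SZ = -49/100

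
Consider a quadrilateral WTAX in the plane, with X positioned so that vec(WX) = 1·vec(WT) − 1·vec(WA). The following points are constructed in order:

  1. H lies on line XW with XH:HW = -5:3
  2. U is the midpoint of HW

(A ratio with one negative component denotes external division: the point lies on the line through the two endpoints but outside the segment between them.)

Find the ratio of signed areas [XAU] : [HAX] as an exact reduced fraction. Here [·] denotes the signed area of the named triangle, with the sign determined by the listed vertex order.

Choose coordinates W = (0, 0), T = (1, 0), A = (0, 1), X = (1, -1).
1. H lies on line XW with XH:HW = -5:3 ⇒ H = (-3/2, 3/2)
2. U is the midpoint of HW ⇒ U = (-3/4, 3/4)
2·[XAU] = 7/4, 2·[HAX] = -5/2
[XAU]:[HAX] = 7/4:-5/2 = -7/10

[XAU]:[HAX] = -7/10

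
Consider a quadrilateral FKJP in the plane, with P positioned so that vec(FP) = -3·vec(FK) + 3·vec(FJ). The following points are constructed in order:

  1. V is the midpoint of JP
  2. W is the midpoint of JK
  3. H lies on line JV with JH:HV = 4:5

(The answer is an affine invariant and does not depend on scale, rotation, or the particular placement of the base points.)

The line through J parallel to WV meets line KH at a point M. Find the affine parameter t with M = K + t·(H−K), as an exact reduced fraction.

t = 9/7

Assign F = (0, 0), K = (1, 0), J = (0, 1), P = (-3, 3) — the answer is frame-independent, so this choice is without loss of generality.
1. V is the midpoint of JP ⇒ V = (-3/2, 2)
2. W is the midpoint of JK ⇒ W = (1/2, 1/2)
3. H lies on line JV with JH:HV = 4:5 ⇒ H = (-2/3, 13/9)
through J parallel to WV: direction (-2, 3/2); meets KH at M = (-8/7, 13/7)
M = K + t·(H−K) with t = 9/7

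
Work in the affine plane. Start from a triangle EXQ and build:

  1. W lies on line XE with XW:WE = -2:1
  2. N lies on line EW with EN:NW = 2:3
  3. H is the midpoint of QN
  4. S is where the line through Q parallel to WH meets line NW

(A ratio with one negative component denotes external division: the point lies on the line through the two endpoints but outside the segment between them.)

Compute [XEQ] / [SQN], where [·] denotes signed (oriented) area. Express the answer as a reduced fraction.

Work in coordinates with E = (0, 0), X = (1, 0), Q = (0, 1).
1. W lies on line XE with XW:WE = -2:1 ⇒ W = (-1, 0)
2. N lies on line EW with EN:NW = 2:3 ⇒ N = (-2/5, 0)
3. H is the midpoint of QN ⇒ H = (-1/5, 1/2)
4. S is where the line through Q parallel to WH meets line NW ⇒ S = (-8/5, 0)
2·[XEQ] = -1, 2·[SQN] = -6/5
[XEQ]:[SQN] = -1:-6/5 = 5/6

[XEQ]:[SQN] = 5/6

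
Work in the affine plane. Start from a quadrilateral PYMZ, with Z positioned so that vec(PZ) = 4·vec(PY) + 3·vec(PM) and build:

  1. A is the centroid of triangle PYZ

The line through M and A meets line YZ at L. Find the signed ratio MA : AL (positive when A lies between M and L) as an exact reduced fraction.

MA:AL = 5

Work in coordinates with P = (0, 0), Y = (1, 0), M = (0, 1), Z = (4, 3).
1. A is the centroid of triangle PYZ ⇒ A = (5/3, 1)
line MA meets YZ at L = (2, 1)
A = M + t·(L−M) with t = 5/6, so MA:AL = 5/6:1/6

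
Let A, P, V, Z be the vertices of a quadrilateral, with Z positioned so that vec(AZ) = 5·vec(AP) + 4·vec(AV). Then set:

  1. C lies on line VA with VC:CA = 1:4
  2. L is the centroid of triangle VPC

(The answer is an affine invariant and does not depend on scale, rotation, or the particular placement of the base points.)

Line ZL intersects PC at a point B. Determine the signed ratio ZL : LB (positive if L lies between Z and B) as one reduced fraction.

ZL:LB = 107

Choose coordinates A = (0, 0), P = (1, 0), V = (0, 1), Z = (5, 4).
1. C lies on line VA with VC:CA = 1:4 ⇒ C = (0, 4/5)
2. L is the centroid of triangle VPC ⇒ L = (1/3, 3/5)
line ZL meets PC at B = (31/107, 304/535)
L = Z + t·(B−Z) with t = 107/108, so ZL:LB = 107/108:1/108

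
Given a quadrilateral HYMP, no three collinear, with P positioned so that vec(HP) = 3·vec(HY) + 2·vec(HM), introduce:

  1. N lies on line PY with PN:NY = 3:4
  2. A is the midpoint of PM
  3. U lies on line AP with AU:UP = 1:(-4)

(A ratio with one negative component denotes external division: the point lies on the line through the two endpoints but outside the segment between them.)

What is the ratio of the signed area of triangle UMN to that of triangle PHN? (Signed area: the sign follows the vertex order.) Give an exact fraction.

Choose coordinates H = (0, 0), Y = (1, 0), M = (0, 1), P = (3, 2).
1. N lies on line PY with PN:NY = 3:4 ⇒ N = (15/7, 8/7)
2. A is the midpoint of PM ⇒ A = (3/2, 3/2)
3. U lies on line AP with AU:UP = 1:(-4) ⇒ U = (1, 4/3)
2·[UMN] = 4/7, 2·[PHN] = 6/7
[UMN]:[PHN] = 4/7:6/7 = 2/3

[UMN]:[PHN] = 2/3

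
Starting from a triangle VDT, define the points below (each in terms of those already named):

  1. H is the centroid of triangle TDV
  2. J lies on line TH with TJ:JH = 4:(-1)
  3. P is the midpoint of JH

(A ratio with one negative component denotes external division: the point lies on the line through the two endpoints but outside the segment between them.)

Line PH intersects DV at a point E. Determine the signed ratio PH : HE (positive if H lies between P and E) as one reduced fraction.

Assign V = (0, 0), D = (1, 0), T = (0, 1) — the answer is frame-independent, so this choice is without loss of generality.
1. H is the centroid of triangle TDV ⇒ H = (1/3, 1/3)
2. J lies on line TH with TJ:JH = 4:(-1) ⇒ J = (4/9, 1/9)
3. P is the midpoint of JH ⇒ P = (7/18, 2/9)
line PH meets DV at E = (1/2, 0)
H = P + t·(E−P) with t = -1/2, so PH:HE = -1/2:3/2

PH:HE = -1/3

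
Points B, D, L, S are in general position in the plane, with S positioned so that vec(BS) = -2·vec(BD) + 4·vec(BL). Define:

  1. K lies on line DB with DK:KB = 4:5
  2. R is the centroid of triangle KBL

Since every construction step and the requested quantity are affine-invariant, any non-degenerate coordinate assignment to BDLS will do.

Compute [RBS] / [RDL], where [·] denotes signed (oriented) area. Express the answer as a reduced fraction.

[RBS]:[RDL] = -38/13

Set B = (0, 0), D = (1, 0), L = (0, 1), S = (-2, 4); any affine frame gives the same invariant.
1. K lies on line DB with DK:KB = 4:5 ⇒ K = (5/9, 0)
2. R is the centroid of triangle KBL ⇒ R = (5/27, 1/3)
2·[RBS] = -38/27, 2·[RDL] = 13/27
[RBS]:[RDL] = -38/27:13/27 = -38/13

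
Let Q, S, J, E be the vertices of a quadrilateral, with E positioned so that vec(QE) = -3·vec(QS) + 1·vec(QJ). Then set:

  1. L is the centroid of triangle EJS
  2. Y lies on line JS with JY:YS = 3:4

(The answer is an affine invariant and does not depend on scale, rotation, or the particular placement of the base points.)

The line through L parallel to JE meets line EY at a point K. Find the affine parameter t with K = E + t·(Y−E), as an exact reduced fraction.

Work in coordinates with Q = (0, 0), S = (1, 0), J = (0, 1), E = (-3, 1).
1. L is the centroid of triangle EJS ⇒ L = (-2/3, 2/3)
2. Y lies on line JS with JY:YS = 3:4 ⇒ Y = (3/7, 4/7)
through L parallel to JE: direction (-3, 0); meets EY at K = (-1/3, 2/3)
K = E + t·(Y−E) with t = 7/9

t = 7/9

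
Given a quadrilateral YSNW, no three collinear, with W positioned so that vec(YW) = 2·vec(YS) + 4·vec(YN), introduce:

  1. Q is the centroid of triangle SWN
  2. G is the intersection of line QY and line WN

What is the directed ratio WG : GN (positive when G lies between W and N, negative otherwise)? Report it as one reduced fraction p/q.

WG:GN = -2/3

Choose coordinates Y = (0, 0), S = (1, 0), N = (0, 1), W = (2, 4).
1. Q is the centroid of triangle SWN ⇒ Q = (1, 5/3)
2. G is the intersection of line QY and line WN ⇒ G = (6, 10)
G = W + t·(N−W) with t = -2, so WG:GN = t:(1−t) = -2:3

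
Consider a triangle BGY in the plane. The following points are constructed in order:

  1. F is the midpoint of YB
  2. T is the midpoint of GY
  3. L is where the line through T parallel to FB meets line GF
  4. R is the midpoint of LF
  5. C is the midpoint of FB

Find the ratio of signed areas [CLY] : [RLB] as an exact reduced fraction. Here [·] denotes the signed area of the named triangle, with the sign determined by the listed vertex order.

Work in coordinates with B = (0, 0), G = (1, 0), Y = (0, 1).
1. F is the midpoint of YB ⇒ F = (0, 1/2)
2. T is the midpoint of GY ⇒ T = (1/2, 1/2)
3. L is where the line through T parallel to FB meets line GF ⇒ L = (1/2, 1/4)
4. R is the midpoint of LF ⇒ R = (1/4, 3/8)
5. C is the midpoint of FB ⇒ C = (0, 1/4)
2·[CLY] = 3/8, 2·[RLB] = -1/8
[CLY]:[RLB] = 3/8:-1/8 = -3

[CLY]:[RLB] = -3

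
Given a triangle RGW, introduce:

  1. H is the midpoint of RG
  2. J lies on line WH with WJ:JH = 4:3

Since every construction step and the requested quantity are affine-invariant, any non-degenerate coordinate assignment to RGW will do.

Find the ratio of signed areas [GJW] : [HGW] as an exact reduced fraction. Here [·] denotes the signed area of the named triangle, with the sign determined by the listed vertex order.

Work in coordinates with R = (0, 0), G = (1, 0), W = (0, 1).
1. H is the midpoint of RG ⇒ H = (1/2, 0)
2. J lies on line WH with WJ:JH = 4:3 ⇒ J = (2/7, 3/7)
2·[GJW] = -2/7, 2·[HGW] = 1/2
[GJW]:[HGW] = -2/7:1/2 = -4/7

[GJW]:[HGW] = -4/7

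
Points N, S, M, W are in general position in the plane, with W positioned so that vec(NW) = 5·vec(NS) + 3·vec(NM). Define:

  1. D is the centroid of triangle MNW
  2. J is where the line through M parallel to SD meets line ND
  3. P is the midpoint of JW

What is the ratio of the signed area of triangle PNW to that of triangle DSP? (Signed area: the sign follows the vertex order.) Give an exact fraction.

[PNW]:[DSP] = -5/8

Choose coordinates N = (0, 0), S = (1, 0), M = (0, 1), W = (5, 3).
1. D is the centroid of triangle MNW ⇒ D = (5/3, 4/3)
2. J is where the line through M parallel to SD meets line ND ⇒ J = (-5/6, -2/3)
3. P is the midpoint of JW ⇒ P = (25/12, 7/6)
2·[PNW] = -5/12, 2·[DSP] = 2/3
[PNW]:[DSP] = -5/12:2/3 = -5/8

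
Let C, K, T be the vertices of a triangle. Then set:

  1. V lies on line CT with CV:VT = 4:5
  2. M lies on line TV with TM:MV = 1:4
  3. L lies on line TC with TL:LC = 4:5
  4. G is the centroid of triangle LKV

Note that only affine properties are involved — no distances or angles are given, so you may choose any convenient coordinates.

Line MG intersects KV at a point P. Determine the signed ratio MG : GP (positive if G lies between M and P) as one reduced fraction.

Set C = (0, 0), K = (1, 0), T = (0, 1); any affine frame gives the same invariant.
1. V lies on line CT with CV:VT = 4:5 ⇒ V = (0, 4/9)
2. M lies on line TV with TM:MV = 1:4 ⇒ M = (0, 8/9)
3. L lies on line TC with TL:LC = 4:5 ⇒ L = (0, 5/9)
4. G is the centroid of triangle LKV ⇒ G = (1/3, 1/3)
line MG meets KV at P = (4/11, 28/99)
G = M + t·(P−M) with t = 11/12, so MG:GP = 11/12:1/12

MG:GP = 11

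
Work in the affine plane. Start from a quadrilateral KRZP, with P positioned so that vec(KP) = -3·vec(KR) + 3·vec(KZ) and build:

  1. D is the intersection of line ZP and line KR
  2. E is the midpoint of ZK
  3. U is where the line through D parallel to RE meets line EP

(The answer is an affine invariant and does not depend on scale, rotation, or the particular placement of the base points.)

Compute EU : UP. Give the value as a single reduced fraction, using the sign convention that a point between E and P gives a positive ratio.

Assign K = (0, 0), R = (1, 0), Z = (0, 1), P = (-3, 3) — the answer is frame-independent, so this choice is without loss of generality.
1. D is the intersection of line ZP and line KR ⇒ D = (3/2, 0)
2. E is the midpoint of ZK ⇒ E = (0, 1/2)
3. U is where the line through D parallel to RE meets line EP ⇒ U = (-3/4, 9/8)
U = E + t·(P−E) with t = 1/4, so EU:UP = t:(1−t) = 1/4:3/4

EU:UP = 1/3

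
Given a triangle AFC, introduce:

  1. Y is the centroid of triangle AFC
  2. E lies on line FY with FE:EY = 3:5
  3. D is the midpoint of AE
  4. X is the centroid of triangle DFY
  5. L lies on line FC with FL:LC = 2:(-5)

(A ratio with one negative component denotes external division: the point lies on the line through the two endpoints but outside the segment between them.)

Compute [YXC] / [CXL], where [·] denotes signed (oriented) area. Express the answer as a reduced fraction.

Assign A = (0, 0), F = (1, 0), C = (0, 1) — the answer is frame-independent, so this choice is without loss of generality.
1. Y is the centroid of triangle AFC ⇒ Y = (1/3, 1/3)
2. E lies on line FY with FE:EY = 3:5 ⇒ E = (3/4, 1/8)
3. D is the midpoint of AE ⇒ D = (3/8, 1/16)
4. X is the centroid of triangle DFY ⇒ X = (41/72, 19/144)
5. L lies on line FC with FL:LC = 2:(-5) ⇒ L = (5/3, -2/3)
2·[YXC] = 13/144, 2·[CXL] = 215/432
[YXC]:[CXL] = 13/144:215/432 = 39/215

[YXC]:[CXL] = 39/215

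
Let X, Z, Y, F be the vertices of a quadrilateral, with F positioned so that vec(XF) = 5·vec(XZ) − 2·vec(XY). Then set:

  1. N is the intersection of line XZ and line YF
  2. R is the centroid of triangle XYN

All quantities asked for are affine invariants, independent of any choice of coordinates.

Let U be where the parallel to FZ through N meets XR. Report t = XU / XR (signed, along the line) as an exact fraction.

t = 15/11

Choose coordinates X = (0, 0), Z = (1, 0), Y = (0, 1), F = (5, -2).
1. N is the intersection of line XZ and line YF ⇒ N = (5/3, 0)
2. R is the centroid of triangle XYN ⇒ R = (5/9, 1/3)
through N parallel to FZ: direction (-4, 2); meets XR at U = (25/33, 5/11)
U = X + t·(R−X) with t = 15/11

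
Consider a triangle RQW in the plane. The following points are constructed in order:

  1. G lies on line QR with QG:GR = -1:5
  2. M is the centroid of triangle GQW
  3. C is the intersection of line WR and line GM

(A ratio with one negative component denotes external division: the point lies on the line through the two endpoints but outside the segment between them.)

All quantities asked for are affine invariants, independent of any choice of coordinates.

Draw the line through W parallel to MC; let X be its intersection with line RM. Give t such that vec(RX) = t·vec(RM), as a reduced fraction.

Work in coordinates with R = (0, 0), Q = (1, 0), W = (0, 1).
1. G lies on line QR with QG:GR = -1:5 ⇒ G = (5/4, 0)
2. M is the centroid of triangle GQW ⇒ M = (3/4, 1/3)
3. C is the intersection of line WR and line GM ⇒ C = (0, 5/6)
through W parallel to MC: direction (-3/4, 1/2); meets RM at X = (9/10, 2/5)
X = R + t·(M−R) with t = 6/5

t = 6/5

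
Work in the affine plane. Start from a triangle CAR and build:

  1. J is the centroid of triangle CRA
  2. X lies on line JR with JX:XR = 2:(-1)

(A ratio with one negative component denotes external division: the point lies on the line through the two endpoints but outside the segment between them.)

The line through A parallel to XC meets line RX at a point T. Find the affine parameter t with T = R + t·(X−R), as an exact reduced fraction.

t = -4

Choose coordinates C = (0, 0), A = (1, 0), R = (0, 1).
1. J is the centroid of triangle CRA ⇒ J = (1/3, 1/3)
2. X lies on line JR with JX:XR = 2:(-1) ⇒ X = (-1/3, 5/3)
through A parallel to XC: direction (1/3, -5/3); meets RX at T = (4/3, -5/3)
T = R + t·(X−R) with t = -4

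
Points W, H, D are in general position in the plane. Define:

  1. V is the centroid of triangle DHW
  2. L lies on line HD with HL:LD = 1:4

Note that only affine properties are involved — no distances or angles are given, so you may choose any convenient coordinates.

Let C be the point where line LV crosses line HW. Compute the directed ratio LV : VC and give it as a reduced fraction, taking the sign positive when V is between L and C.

Assign W = (0, 0), H = (1, 0), D = (0, 1) — the answer is frame-independent, so this choice is without loss of generality.
1. V is the centroid of triangle DHW ⇒ V = (1/3, 1/3)
2. L lies on line HD with HL:LD = 1:4 ⇒ L = (4/5, 1/5)
line LV meets HW at C = (3/2, 0)
V = L + t·(C−L) with t = -2/3, so LV:VC = -2/3:5/3

LV:VC = -2/5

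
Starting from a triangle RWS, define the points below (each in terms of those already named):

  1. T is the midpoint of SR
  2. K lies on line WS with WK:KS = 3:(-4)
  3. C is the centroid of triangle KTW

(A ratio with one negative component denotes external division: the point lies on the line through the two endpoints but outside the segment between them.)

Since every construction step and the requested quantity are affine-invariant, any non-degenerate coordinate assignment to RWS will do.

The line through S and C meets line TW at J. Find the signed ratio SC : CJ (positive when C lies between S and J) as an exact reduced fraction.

SC:CJ = -2

Work in coordinates with R = (0, 0), W = (1, 0), S = (0, 1).
1. T is the midpoint of SR ⇒ T = (0, 1/2)
2. K lies on line WS with WK:KS = 3:(-4) ⇒ K = (4, -3)
3. C is the centroid of triangle KTW ⇒ C = (5/3, -5/6)
line SC meets TW at J = (5/6, 1/12)
C = S + t·(J−S) with t = 2, so SC:CJ = 2:-1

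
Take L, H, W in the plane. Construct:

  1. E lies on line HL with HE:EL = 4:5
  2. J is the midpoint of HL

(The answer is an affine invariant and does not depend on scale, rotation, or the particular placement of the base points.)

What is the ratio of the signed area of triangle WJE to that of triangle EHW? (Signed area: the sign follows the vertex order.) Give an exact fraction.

[WJE]:[EHW] = 1/8

Choose coordinates L = (0, 0), H = (1, 0), W = (0, 1).
1. E lies on line HL with HE:EL = 4:5 ⇒ E = (5/9, 0)
2. J is the midpoint of HL ⇒ J = (1/2, 0)
2·[WJE] = 1/18, 2·[EHW] = 4/9
[WJE]:[EHW] = 1/18:4/9 = 1/8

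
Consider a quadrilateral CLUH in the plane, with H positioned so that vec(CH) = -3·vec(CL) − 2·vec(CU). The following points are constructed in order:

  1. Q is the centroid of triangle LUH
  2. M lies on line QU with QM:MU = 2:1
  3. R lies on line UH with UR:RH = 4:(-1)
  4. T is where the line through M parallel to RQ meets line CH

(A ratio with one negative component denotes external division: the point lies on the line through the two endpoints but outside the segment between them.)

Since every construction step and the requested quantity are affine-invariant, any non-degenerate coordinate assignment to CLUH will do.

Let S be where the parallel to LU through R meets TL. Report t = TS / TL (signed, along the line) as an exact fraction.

t = 13/61

Choose coordinates C = (0, 0), L = (1, 0), U = (0, 1), H = (-3, -2).
1. Q is the centroid of triangle LUH ⇒ Q = (-2/3, -1/3)
2. M lies on line QU with QM:MU = 2:1 ⇒ M = (-2/9, 5/9)
3. R lies on line UH with UR:RH = 4:(-1) ⇒ R = (-4, -3)
4. T is where the line through M parallel to RQ meets line CH ⇒ T = (-11/2, -11/3)
through R parallel to LU: direction (-1, 1); meets TL at S = (-251/61, -176/61)
S = T + t·(L−T) with t = 13/61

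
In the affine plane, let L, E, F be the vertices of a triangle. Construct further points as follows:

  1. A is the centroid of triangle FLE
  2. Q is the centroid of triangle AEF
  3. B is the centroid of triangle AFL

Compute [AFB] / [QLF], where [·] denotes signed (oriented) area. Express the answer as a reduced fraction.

Work in coordinates with L = (0, 0), E = (1, 0), F = (0, 1).
1. A is the centroid of triangle FLE ⇒ A = (1/3, 1/3)
2. Q is the centroid of triangle AEF ⇒ Q = (4/9, 4/9)
3. B is the centroid of triangle AFL ⇒ B = (1/9, 4/9)
2·[AFB] = 1/9, 2·[QLF] = -4/9
[AFB]:[QLF] = 1/9:-4/9 = -1/4

[AFB]:[QLF] = -1/4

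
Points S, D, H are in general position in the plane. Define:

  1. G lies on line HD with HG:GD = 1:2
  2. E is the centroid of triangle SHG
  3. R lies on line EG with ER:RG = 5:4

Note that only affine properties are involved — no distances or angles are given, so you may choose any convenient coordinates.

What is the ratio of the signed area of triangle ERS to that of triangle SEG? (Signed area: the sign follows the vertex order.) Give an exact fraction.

[ERS]:[SEG] = 5/9

Assign S = (0, 0), D = (1, 0), H = (0, 1) — the answer is frame-independent, so this choice is without loss of generality.
1. G lies on line HD with HG:GD = 1:2 ⇒ G = (1/3, 2/3)
2. E is the centroid of triangle SHG ⇒ E = (1/9, 5/9)
3. R lies on line EG with ER:RG = 5:4 ⇒ R = (19/81, 50/81)
2·[ERS] = -5/81, 2·[SEG] = -1/9
[ERS]:[SEG] = -5/81:-1/9 = 5/9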